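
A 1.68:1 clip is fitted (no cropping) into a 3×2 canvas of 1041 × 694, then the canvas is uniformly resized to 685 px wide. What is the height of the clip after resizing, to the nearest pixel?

408 px

In the 1041×694 frame the clip fills the width: height = 1041 / 1.680 ≈ 619.64 px.
Resizing to 685 px wide multiplies everything by 0.6580: 619.64 → 407.74 px.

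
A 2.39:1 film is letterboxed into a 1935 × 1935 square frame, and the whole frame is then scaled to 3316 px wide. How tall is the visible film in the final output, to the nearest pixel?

In the 1935×1935 frame the film fills the width: height = 1935 / 2.390 ≈ 809.62 px.
Resizing to 3316 px wide multiplies everything by 1.7137: 809.62 → 1387.45 px.

1387 px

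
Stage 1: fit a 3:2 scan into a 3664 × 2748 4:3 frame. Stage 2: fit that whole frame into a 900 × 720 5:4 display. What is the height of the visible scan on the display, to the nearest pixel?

3:2 in 3664×2748: fills the width, so the scan is 3664.00 × 2442.67.
4:3 in 900×720: fills the width, so the intermediate becomes 900.00 × 675.00 — a scale of ×0.2456.
Applying the same ×0.2456: 2442.67 → 600.00.

600 px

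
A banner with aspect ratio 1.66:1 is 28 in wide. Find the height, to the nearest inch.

Height = 28 / 1.660 = 16.87.

17 in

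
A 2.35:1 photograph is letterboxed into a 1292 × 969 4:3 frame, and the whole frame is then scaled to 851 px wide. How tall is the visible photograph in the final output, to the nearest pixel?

362 px

In the 1292×969 frame the photograph fills the width: height = 1292 / 2.350 ≈ 549.79 px.
The frame scales by 851/1292 = 0.6587; 549.79 × 0.6587 ≈ 362.13 px.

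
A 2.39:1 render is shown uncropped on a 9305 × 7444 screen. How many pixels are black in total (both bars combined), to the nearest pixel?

33039213 pixels

2.39:1 is wider than 5:4, so it spans the full width.
Content height = 9305 / 2.390 ≈ 3893.3054 px.
Leftover height: 7444 − 3893.3054 = 3550.6946 px.
Across the 9305-px span: 3550.6946 × 9305 ≈ 33039213 px.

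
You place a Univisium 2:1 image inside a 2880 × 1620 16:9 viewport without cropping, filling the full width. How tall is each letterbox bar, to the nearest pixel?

90 px

Content height = 2880 × 1/2 ≈ 1440.00 px.
1620 − 1440.00 = 180.00 px of bars (90.00 each).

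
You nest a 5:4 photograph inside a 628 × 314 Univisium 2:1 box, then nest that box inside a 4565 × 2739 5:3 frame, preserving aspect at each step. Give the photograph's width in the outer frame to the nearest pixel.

2853 px

First fit — 5:4 into 628×314 spans the height: 392.50 × 314.00.
Univisium 2:1 in 4565×2739: fills the width, so the intermediate becomes 4565.00 × 2282.50 — a scale of ×7.2691.
The photograph scales with it: width 392.50 × 7.2691 ≈ 2853.12.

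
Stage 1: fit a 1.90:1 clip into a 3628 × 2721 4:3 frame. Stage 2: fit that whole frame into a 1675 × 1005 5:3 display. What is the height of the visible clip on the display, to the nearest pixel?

705 px

First fit — 1.90:1 into 3628×2721 spans the width: 3628.00 × 1909.47.
Second fit — the 4:3 canvas into 1675×1005 spans the height: 1340.00 × 1005.00 (×0.3693 from 3628×2721).
The clip scales with it: height 1909.47 × 0.3693 ≈ 705.26.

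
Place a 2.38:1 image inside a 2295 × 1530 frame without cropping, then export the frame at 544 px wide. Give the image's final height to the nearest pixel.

229 px

Fitted into 2295×1530, the image spans the width; its height is 2295 / 2.380 ≈ 964.29 px.
Resizing to 544 px wide multiplies everything by 0.2370: 964.29 → 228.57 px.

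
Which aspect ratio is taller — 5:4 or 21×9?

5:4 = 1.25 and 21×9 = 2.333; 2.333 > 1.25. The smaller width-to-height ratio is the taller frame.

5:4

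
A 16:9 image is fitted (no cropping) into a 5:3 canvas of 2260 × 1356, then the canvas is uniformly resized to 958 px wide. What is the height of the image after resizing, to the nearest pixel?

539 px

Fitted into 2260×1356, the image spans the width; its height is 2260 × 9/16 ≈ 1271.25 px.
The frame scales by 958/2260 = 0.4239; 1271.25 × 0.4239 ≈ 538.88 px.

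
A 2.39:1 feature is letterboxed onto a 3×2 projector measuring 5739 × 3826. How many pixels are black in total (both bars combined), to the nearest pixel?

Since 2.390 > 1.500, the feature is width-limited.
The feature is 5739 / 2.390 ≈ 2401.2552 px tall.
Leftover height: 3826 − 2401.2552 = 1424.7448 px.
That's 1424.7448 × 5739 ≈ 8176610 black pixels.

8176610 pixels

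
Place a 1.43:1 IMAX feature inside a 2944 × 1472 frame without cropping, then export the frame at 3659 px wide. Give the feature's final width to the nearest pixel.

2616 px

Fitted into 2944×1472, the feature spans the height; its width is 1472 × 1.430 ≈ 2104.96 px.
The frame scales by 3659/2944 = 1.2429; 2104.96 × 1.2429 ≈ 2616.18 px.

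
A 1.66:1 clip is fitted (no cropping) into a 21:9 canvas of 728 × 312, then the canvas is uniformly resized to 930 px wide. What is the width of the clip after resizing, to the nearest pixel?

662 px

In the 728×312 frame the clip fills the height: width = 312 × 1.660 ≈ 517.92 px.
Scaling 728 → 930 is ×1.2775, so the width becomes 517.92 × 1.2775 ≈ 661.63 px.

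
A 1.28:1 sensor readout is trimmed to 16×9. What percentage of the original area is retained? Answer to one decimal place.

Going from 1.28:1 to 16×9 means cutting height while keeping width.
(1.280)/(1.778) ≈ 0.720 of the area survives.

72.0%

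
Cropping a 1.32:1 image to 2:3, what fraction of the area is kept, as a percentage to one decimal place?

50.5%

The height stays; only width is cut (since 2:3 is narrower than 1.32:1).
(0.667)/(1.320) ≈ 0.505 of the area survives.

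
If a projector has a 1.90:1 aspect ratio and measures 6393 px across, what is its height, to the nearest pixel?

3365 px

Height = 6393 / 1.900 = 3364.74.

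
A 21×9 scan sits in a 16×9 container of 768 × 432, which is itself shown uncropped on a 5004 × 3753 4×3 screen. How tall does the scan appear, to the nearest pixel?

2145 px

First fit — 21×9 into 768×432 spans the width: 768.00 × 329.14.
The 16×9 canvas is width-limited in 5004×3753, giving 5004.00 × 2814.75; scale factor 6.5156.
Applying the same ×6.5156: 329.14 → 2144.57.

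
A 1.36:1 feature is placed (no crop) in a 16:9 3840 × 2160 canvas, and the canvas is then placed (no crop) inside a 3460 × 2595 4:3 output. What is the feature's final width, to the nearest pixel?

2647 px

Inside the 3840×2160 canvas the feature is height-limited at 2937.60 × 2160.00.
The 16:9 canvas is width-limited in 3460×2595, giving 3460.00 × 1946.25; scale factor 0.9010.
The feature scales with it: width 2937.60 × 0.9010 ≈ 2646.90.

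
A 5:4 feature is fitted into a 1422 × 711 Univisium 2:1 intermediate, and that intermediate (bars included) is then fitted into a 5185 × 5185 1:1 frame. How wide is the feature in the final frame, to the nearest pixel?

3241 px

Inside the 1422×711 canvas the feature is height-limited at 888.75 × 711.00.
Univisium 2:1 in 5185×5185: fills the width, so the intermediate becomes 5185.00 × 2592.50 — a scale of ×3.6463.
Applying the same ×3.6463: 888.75 → 3240.62.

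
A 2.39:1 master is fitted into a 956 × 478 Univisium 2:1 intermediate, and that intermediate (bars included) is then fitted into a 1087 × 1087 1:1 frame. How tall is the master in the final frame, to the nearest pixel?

455 px

2.39:1 in 956×478: fills the width, so the master is 956.00 × 400.00.
The Univisium 2:1 canvas is width-limited in 1087×1087, giving 1087.00 × 543.50; scale factor 1.1370.
Applying the same ×1.1370: 400.00 → 454.81.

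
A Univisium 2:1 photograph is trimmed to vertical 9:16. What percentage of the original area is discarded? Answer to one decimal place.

71.9%

vertical 9:16 is narrower than Univisium 2:1, so the crop keeps the full height and trims the width.
(0.562)/(2.000) ≈ 0.281 of the area survives, leaving 71.88% discarded.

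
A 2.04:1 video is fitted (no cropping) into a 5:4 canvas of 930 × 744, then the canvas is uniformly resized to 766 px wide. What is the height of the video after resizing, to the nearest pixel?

At 930×744 the video is width-limited, so height = 930 / 2.040 ≈ 455.88 px.
The frame scales by 766/930 = 0.8237; 455.88 × 0.8237 ≈ 375.49 px.

375 px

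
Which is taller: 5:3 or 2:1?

5:3 = 1.667 and 2; 2 > 1.667. The smaller width-to-height ratio is the taller frame.

5:3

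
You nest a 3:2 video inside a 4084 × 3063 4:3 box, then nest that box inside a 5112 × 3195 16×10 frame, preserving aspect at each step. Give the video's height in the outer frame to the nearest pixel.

2840 px

First fit — 3:2 into 4084×3063 spans the width: 4084.00 × 2722.67.
Second fit — the 4:3 canvas into 5112×3195 spans the height: 4260.00 × 3195.00 (×1.0431 from 4084×3063).
Applying the same ×1.0431: 2722.67 → 2840.00.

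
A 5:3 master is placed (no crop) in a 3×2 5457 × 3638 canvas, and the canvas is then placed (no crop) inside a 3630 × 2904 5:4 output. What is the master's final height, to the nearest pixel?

Inside the 5457×3638 canvas the master is width-limited at 5457.00 × 3274.20.
3×2 in 3630×2904: fills the width, so the intermediate becomes 3630.00 × 2420.00 — a scale of ×0.6652.
Applying the same ×0.6652: 3274.20 → 2178.00.

2178 px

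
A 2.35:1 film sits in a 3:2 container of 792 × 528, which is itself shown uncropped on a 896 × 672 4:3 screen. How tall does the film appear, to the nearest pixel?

381 px

First fit — 2.35:1 into 792×528 spans the width: 792.00 × 337.02.
3:2 in 896×672: fills the width, so the intermediate becomes 896.00 × 597.33 — a scale of ×1.1313.
Applying the same ×1.1313: 337.02 → 381.28.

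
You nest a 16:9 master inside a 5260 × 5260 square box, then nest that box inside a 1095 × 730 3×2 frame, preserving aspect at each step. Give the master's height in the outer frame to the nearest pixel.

First fit — 16:9 into 5260×5260 spans the width: 5260.00 × 2958.75.
The square canvas is height-limited in 1095×730, giving 730.00 × 730.00; scale factor 0.1388.
The master scales with it: height 2958.75 × 0.1388 ≈ 410.62.

411 px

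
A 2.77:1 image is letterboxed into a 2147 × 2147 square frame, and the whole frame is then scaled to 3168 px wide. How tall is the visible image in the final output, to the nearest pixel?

At 2147×2147 the image is width-limited, so height = 2147 / 2.770 ≈ 775.09 px.
The frame scales by 3168/2147 = 1.4755; 775.09 × 1.4755 ≈ 1143.68 px.

1144 px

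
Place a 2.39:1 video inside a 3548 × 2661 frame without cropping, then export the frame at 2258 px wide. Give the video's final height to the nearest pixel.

945 px

At 3548×2661 the video is width-limited, so height = 3548 / 2.390 ≈ 1484.52 px.
The frame scales by 2258/3548 = 0.6364; 1484.52 × 0.6364 ≈ 944.77 px.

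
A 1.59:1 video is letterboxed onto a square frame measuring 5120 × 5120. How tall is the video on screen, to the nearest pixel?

1.59:1 is wider than square, so it spans the full width.
The video is 5120 / 1.590 ≈ 3220.13 px tall.

3220 px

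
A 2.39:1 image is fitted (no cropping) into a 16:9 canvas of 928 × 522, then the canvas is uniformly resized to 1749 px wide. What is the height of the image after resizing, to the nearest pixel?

732 px

In the 928×522 frame the image fills the width: height = 928 / 2.390 ≈ 388.28 px.
The frame scales by 1749/928 = 1.8847; 388.28 × 1.8847 ≈ 731.80 px.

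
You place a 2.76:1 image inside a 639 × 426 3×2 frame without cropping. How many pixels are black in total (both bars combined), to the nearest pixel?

124272 pixels

2.76:1 is wider than 3×2, so it spans the full width.
That makes the image 231.5217 px tall (639 / 2.760).
Black = 426 − 231.5217 = 194.4783 px.
Across the 639-px span: 194.4783 × 639 ≈ 124272 px.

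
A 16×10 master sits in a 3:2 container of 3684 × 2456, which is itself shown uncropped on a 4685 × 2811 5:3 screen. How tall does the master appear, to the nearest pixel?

16×10 in 3684×2456: fills the width, so the master is 3684.00 × 2302.50.
3:2 in 4685×2811: fills the height, so the intermediate becomes 4216.50 × 2811.00 — a scale of ×1.1445.
So the master's height is 2302.50 × 1.1445 ≈ 2635.31.

2635 px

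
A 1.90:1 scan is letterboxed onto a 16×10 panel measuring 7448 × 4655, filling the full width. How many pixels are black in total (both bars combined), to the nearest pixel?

That makes the image 3920.0000 px tall (7448 / 1.900).
4655 − 3920.0000 = 735.0000 px of bars.
Across the 7448-px span: 735.0000 × 7448 ≈ 5474280 px.

5474280 pixels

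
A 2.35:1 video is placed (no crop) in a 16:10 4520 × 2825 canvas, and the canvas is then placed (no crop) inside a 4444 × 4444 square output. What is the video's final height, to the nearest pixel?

1891 px

2.35:1 in 4520×2825: fills the width, so the video is 4520.00 × 1923.40.
16:10 in 4444×4444: fills the width, so the intermediate becomes 4444.00 × 2777.50 — a scale of ×0.9832.
Applying the same ×0.9832: 1923.40 → 1891.06.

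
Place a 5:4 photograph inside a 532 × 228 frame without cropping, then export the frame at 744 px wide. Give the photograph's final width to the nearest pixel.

At 532×228 the photograph is height-limited, so width = 228 × 5/4 ≈ 285.00 px.
Resizing to 744 px wide multiplies everything by 1.3985: 285.00 → 398.57 px.

399 px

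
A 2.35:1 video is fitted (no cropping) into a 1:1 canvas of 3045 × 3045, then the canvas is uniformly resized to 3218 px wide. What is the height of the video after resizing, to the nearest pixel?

Fitted into 3045×3045, the video spans the width; its height is 3045 / 2.350 ≈ 1295.74 px.
The frame scales by 3218/3045 = 1.0568; 1295.74 × 1.0568 ≈ 1369.36 px.

1369 px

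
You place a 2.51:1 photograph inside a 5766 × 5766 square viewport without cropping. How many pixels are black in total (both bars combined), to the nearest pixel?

2.51:1 is wider than square, so it spans the full width.
Content height = 5766 / 2.510 ≈ 2297.2112 px.
Leftover height: 5766 − 2297.2112 = 3468.7888 px.
That's 3468.7888 × 5766 ≈ 20001036 black pixels.

20001036 pixels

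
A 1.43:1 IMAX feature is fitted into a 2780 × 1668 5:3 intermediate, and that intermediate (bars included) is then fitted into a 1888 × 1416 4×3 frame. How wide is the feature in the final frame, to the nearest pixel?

1620 px

Inside the 2780×1668 canvas the feature is height-limited at 2385.24 × 1668.00.
5:3 in 1888×1416: fills the width, so the intermediate becomes 1888.00 × 1132.80 — a scale of ×0.6791.
So the feature's width is 2385.24 × 0.6791 ≈ 1619.90.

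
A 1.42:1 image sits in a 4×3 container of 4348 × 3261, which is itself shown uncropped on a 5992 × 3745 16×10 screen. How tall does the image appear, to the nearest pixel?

3516 px

First fit — 1.42:1 into 4348×3261 spans the width: 4348.00 × 3061.97.
Second fit — the 4×3 canvas into 5992×3745 spans the height: 4993.33 × 3745.00 (×1.1484 from 4348×3261).
So the image's height is 3061.97 × 1.1484 ≈ 3516.43.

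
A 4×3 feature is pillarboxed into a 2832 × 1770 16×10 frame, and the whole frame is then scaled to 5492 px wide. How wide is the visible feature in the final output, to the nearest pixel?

4577 px

In the 2832×1770 frame the feature fills the height: width = 1770 × 4/3 ≈ 2360.00 px.
The frame scales by 5492/2832 = 1.9393; 2360.00 × 1.9393 ≈ 4576.67 px.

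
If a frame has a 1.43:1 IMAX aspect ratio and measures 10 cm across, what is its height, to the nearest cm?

7 cm

10 / 1.430 = 6.99.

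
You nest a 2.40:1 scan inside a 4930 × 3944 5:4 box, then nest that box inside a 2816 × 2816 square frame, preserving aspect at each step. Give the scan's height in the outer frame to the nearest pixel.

1173 px

2.40:1 in 4930×3944: fills the width, so the scan is 4930.00 × 2054.17.
Second fit — the 5:4 canvas into 2816×2816 spans the width: 2816.00 × 2252.80 (×0.5712 from 4930×3944).
Applying the same ×0.5712: 2054.17 → 1173.33.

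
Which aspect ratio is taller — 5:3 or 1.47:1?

5:3 = 1.667 and 1.47; 1.667 > 1.47. The smaller width-to-height ratio is the taller frame.

1.47:1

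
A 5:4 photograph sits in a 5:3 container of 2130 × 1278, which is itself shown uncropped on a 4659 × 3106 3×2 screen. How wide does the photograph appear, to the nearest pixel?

Inside the 2130×1278 canvas the photograph is height-limited at 1597.50 × 1278.00.
The 5:3 canvas is width-limited in 4659×3106, giving 4659.00 × 2795.40; scale factor 2.1873.
Applying the same ×2.1873: 1597.50 → 3494.25.

3494 px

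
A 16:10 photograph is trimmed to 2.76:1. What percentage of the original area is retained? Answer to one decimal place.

Going from 16:10 to 2.76:1 means cutting height while keeping width.
Area ratio = (1.600)/(2.760) = 57.97% retained.

58.0%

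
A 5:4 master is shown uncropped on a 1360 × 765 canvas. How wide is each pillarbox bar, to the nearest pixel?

Since 1.250 < 1.778, the master is height-limited.
Content width = 765 × 5/4 ≈ 956.25 px.
Black = 1360 − 956.25 = 403.75 px, or 201.88 per bar.

202 px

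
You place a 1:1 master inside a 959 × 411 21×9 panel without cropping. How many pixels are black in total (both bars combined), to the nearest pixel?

Since 1.000 < 2.333, the master is height-limited.
Content width = 411 × 1/1 ≈ 411.0000 px.
959 − 411.0000 = 548.0000 px of bars.
That's 548.0000 × 411 ≈ 225228 black pixels.

225228 pixels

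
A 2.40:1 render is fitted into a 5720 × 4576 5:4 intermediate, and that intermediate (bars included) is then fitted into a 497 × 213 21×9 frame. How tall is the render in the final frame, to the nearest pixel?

Inside the 5720×4576 canvas the render is width-limited at 5720.00 × 2383.33.
The 5:4 canvas is height-limited in 497×213, giving 266.25 × 213.00; scale factor 0.0465.
So the render's height is 2383.33 × 0.0465 ≈ 110.94.

111 px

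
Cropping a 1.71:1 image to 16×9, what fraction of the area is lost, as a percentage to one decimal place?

The width stays; only height is cut (since 16×9 is wider than 1.71:1).
Fraction kept = (1.710)/(1.778) ≈ 96.19%, so 3.81% is lost.

3.8%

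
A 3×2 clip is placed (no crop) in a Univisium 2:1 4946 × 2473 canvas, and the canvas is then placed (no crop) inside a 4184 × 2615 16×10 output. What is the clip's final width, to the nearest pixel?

3138 px

3×2 in 4946×2473: fills the height, so the clip is 3709.50 × 2473.00.
Univisium 2:1 in 4184×2615: fills the width, so the intermediate becomes 4184.00 × 2092.00 — a scale of ×0.8459.
The clip scales with it: width 3709.50 × 0.8459 ≈ 3138.00.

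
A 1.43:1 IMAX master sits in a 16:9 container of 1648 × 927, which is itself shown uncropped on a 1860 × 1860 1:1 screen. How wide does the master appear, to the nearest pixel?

First fit — 1.43:1 IMAX into 1648×927 spans the height: 1325.61 × 927.00.
The 16:9 canvas is width-limited in 1860×1860, giving 1860.00 × 1046.25; scale factor 1.1286.
The master scales with it: width 1325.61 × 1.1286 ≈ 1496.14.

1496 px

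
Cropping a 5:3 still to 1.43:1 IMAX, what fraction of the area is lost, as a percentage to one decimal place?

14.2%

Going from 5:3 to 1.43:1 IMAX means cutting width while keeping height.
(1.430)/(1.667) ≈ 0.858 of the area survives, leaving 14.20% discarded.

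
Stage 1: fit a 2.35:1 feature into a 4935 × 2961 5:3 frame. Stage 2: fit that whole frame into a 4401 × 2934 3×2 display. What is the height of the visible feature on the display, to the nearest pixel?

Inside the 4935×2961 canvas the feature is width-limited at 4935.00 × 2100.00.
Second fit — the 5:3 canvas into 4401×2934 spans the width: 4401.00 × 2640.60 (×0.8918 from 4935×2961).
The feature scales with it: height 2100.00 × 0.8918 ≈ 1872.77.

1873 px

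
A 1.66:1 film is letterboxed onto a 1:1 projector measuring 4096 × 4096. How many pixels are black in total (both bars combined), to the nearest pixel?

6670459 pixels

1.66:1 (1.660) > 1:1 (1.000), so the film fills the width.
The film is 4096 / 1.660 ≈ 2467.4699 px tall.
Leftover height: 4096 − 2467.4699 = 1628.5301 px.
Bar area = 1628.5301 × 4096 ≈ 6670459 px.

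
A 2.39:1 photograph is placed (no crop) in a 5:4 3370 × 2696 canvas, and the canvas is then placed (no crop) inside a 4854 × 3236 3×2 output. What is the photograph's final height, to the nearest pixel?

2.39:1 in 3370×2696: fills the width, so the photograph is 3370.00 × 1410.04.
5:4 in 4854×3236: fills the height, so the intermediate becomes 4045.00 × 3236.00 — a scale of ×1.2003.
The photograph scales with it: height 1410.04 × 1.2003 ≈ 1692.47.

1692 px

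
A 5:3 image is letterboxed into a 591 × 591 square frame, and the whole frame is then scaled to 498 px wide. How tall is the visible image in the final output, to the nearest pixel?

299 px

Fitted into 591×591, the image spans the width; its height is 591 × 3/5 ≈ 354.60 px.
Scaling 591 → 498 is ×0.8426, so the height becomes 354.60 × 0.8426 ≈ 298.80 px.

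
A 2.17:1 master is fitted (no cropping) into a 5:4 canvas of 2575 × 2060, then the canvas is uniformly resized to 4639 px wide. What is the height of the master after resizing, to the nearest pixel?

In the 2575×2060 frame the master fills the width: height = 2575 / 2.170 ≈ 1186.64 px.
Scaling 2575 → 4639 is ×1.8016, so the height becomes 1186.64 × 1.8016 ≈ 2137.79 px.

2138 px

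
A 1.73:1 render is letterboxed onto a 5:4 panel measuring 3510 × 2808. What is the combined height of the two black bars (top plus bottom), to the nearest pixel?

779 px

1.73:1 (1.730) > 5:4 (1.250), so the render fills the width.
The render is 3510 / 1.730 ≈ 2028.90 px tall.
Black = 2808 − 2028.90 = 779.10 px.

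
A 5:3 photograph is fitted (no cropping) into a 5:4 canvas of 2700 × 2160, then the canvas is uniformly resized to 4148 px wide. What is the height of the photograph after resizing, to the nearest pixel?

In the 2700×2160 frame the photograph fills the width: height = 2700 × 3/5 ≈ 1620.00 px.
Scaling 2700 → 4148 is ×1.5363, so the height becomes 1620.00 × 1.5363 ≈ 2488.80 px.

2489 px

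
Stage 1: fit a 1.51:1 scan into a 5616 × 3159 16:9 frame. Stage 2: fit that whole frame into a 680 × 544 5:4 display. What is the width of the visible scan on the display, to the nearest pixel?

578 px

1.51:1 in 5616×3159: fills the height, so the scan is 4770.09 × 3159.00.
The 16:9 canvas is width-limited in 680×544, giving 680.00 × 382.50; scale factor 0.1211.
The scan scales with it: width 4770.09 × 0.1211 ≈ 577.58.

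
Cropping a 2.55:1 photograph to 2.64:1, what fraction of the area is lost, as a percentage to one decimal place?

3.4%

The width stays; only height is cut (since 2.64:1 is wider than 2.55:1).
(2.550)/(2.640) ≈ 0.966 of the area survives, leaving 3.41% discarded.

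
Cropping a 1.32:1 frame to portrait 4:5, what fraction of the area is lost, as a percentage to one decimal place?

portrait 4:5 is narrower than 1.32:1, so the crop keeps the full height and trims the width.
Fraction kept = (0.800)/(1.320) ≈ 60.61%, so 39.39% is lost.

39.4%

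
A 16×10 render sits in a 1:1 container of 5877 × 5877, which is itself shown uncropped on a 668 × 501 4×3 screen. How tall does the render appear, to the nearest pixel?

313 px

Inside the 5877×5877 canvas the render is width-limited at 5877.00 × 3673.12.
Second fit — the 1:1 canvas into 668×501 spans the height: 501.00 × 501.00 (×0.0852 from 5877×5877).
Applying the same ×0.0852: 3673.12 → 313.12.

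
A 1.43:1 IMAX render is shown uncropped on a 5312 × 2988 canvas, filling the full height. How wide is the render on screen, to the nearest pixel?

4273 px

Content width = 2988 × 1.430 ≈ 4272.84 px.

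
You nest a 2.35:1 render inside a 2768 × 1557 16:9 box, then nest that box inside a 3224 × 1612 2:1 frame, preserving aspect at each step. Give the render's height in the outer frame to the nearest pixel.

1219 px

2.35:1 in 2768×1557: fills the width, so the render is 2768.00 × 1177.87.
16:9 in 3224×1612: fills the height, so the intermediate becomes 2865.78 × 1612.00 — a scale of ×1.0353.
Applying the same ×1.0353: 1177.87 → 1219.48.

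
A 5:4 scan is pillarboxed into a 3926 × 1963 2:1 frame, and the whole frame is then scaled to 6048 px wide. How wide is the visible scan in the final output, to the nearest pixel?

At 3926×1963 the scan is height-limited, so width = 1963 × 5/4 ≈ 2453.75 px.
Scaling 3926 → 6048 is ×1.5405, so the width becomes 2453.75 × 1.5405 ≈ 3780.00 px.

3780 px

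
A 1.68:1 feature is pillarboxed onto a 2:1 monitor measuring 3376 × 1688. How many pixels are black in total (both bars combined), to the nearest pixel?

911790 pixels

1.68:1 (1.680) < 2:1 (2.000), so the feature fills the height.
Content width = 1688 × 1.680 ≈ 2835.8400 px.
3376 − 2835.8400 = 540.1600 px of bars.
That's 540.1600 × 1688 ≈ 911790 black pixels.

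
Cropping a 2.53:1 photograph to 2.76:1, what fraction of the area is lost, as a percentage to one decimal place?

8.3%

Going from 2.53:1 to 2.76:1 means cutting height while keeping width.
Area ratio = (2.530)/(2.760) = 91.67%; the remaining 8.33% is cropped out.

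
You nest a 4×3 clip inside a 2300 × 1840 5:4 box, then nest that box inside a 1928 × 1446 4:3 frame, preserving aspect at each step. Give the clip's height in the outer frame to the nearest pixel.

Inside the 2300×1840 canvas the clip is width-limited at 2300.00 × 1725.00.
The 5:4 canvas is height-limited in 1928×1446, giving 1807.50 × 1446.00; scale factor 0.7859.
The clip scales with it: height 1725.00 × 0.7859 ≈ 1355.62.

1356 px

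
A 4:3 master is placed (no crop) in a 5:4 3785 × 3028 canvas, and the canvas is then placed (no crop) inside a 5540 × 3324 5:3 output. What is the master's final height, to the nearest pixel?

3116 px

4:3 in 3785×3028: fills the width, so the master is 3785.00 × 2838.75.
5:4 in 5540×3324: fills the height, so the intermediate becomes 4155.00 × 3324.00 — a scale of ×1.0978.
The master scales with it: height 2838.75 × 1.0978 ≈ 3116.25.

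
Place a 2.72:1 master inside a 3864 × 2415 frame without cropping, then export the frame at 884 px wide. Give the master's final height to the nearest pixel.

At 3864×2415 the master is width-limited, so height = 3864 / 2.720 ≈ 1420.59 px.
Resizing to 884 px wide multiplies everything by 0.2288: 1420.59 → 325.00 px.

325 px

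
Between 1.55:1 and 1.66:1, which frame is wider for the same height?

1.55 and 1.66; 1.66 > 1.55.

1.66:1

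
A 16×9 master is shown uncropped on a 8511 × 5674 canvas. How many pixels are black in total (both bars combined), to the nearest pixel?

Since 1.778 > 1.500, the master is width-limited.
The master is 8511 × 9/16 ≈ 4787.4375 px tall.
5674 − 4787.4375 = 886.5625 px of bars.
Across the 8511-px span: 886.5625 × 8511 ≈ 7545533 px.

7545533 pixels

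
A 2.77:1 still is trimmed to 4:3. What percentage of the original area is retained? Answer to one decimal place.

48.1%

Going from 2.77:1 to 4:3 means cutting width while keeping height.
Area ratio = (1.333)/(2.770) = 48.13% retained.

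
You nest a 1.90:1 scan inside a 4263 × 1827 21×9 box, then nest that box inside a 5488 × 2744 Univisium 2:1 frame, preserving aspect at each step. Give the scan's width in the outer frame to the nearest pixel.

4469 px

Inside the 4263×1827 canvas the scan is height-limited at 3471.30 × 1827.00.
Second fit — the 21×9 canvas into 5488×2744 spans the width: 5488.00 × 2352.00 (×1.2874 from 4263×1827).
Applying the same ×1.2874: 3471.30 → 4468.80.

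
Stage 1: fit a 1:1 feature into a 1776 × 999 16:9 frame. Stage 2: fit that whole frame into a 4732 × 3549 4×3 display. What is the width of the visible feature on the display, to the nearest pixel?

2662 px

1:1 in 1776×999: fills the height, so the feature is 999.00 × 999.00.
16:9 in 4732×3549: fills the width, so the intermediate becomes 4732.00 × 2661.75 — a scale of ×2.6644.
Applying the same ×2.6644: 999.00 → 2661.75.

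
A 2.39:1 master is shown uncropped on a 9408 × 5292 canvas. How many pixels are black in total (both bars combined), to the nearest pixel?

Since 2.390 > 1.778, the master is width-limited.
That makes the image 3936.4017 px tall (9408 / 2.390).
Leftover height: 5292 − 3936.4017 = 1355.5983 px.
That's 1355.5983 × 9408 ≈ 12753469 black pixels.

12753469 pixels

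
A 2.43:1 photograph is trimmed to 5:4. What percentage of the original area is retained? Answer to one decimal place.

5:4 is narrower than 2.43:1, so the crop keeps the full height and trims the width.
Area ratio = (1.250)/(2.430) = 51.44% retained.

51.4%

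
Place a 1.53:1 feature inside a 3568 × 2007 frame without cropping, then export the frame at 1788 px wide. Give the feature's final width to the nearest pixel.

At 3568×2007 the feature is height-limited, so width = 2007 × 1.530 ≈ 3070.71 px.
Resizing to 1788 px wide multiplies everything by 0.5011: 3070.71 → 1538.80 px.

1539 px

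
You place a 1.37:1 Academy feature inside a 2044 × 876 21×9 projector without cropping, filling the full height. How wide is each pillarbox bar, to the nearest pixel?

422 px

That makes the image 1200.12 px wide (876 × 1.370).
2044 − 1200.12 = 843.88 px of bars (421.94 each).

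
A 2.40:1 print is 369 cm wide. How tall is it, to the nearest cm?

Height = 369 / 2.400 = 153.75.

154 cm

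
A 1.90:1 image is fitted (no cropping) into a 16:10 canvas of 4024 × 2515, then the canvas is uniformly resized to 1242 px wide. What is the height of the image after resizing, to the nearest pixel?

At 4024×2515 the image is width-limited, so height = 4024 / 1.900 ≈ 2117.89 px.
Resizing to 1242 px wide multiplies everything by 0.3086: 2117.89 → 653.68 px.

654 px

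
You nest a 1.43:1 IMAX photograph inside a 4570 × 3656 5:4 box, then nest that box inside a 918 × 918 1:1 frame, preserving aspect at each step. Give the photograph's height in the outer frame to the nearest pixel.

642 px

First fit — 1.43:1 IMAX into 4570×3656 spans the width: 4570.00 × 3195.80.
Second fit — the 5:4 canvas into 918×918 spans the width: 918.00 × 734.40 (×0.2009 from 4570×3656).
So the photograph's height is 3195.80 × 0.2009 ≈ 641.96.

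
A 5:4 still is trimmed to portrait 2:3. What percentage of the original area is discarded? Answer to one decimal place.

46.7%

portrait 2:3 is narrower than 5:4, so the crop keeps the full height and trims the width.
Fraction kept = (0.667)/(1.250) ≈ 53.33%, so 46.67% is lost.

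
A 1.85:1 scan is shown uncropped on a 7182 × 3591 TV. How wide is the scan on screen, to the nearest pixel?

1.85:1 (1.850) < Univisium 2:1 (2.000), so the scan fills the height.
Content width = 3591 × 1.850 ≈ 6643.35 px.

6643 px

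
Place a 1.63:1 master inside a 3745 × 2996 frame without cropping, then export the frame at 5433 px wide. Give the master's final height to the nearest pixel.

In the 3745×2996 frame the master fills the width: height = 3745 / 1.630 ≈ 2297.55 px.
Scaling 3745 → 5433 is ×1.4507, so the height becomes 2297.55 × 1.4507 ≈ 3333.13 px.

3333 px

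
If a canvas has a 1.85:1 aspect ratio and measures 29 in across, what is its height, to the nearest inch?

16 in

29 / 1.850 = 15.68.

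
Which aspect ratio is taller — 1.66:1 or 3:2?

1.66 and 3:2 = 1.5; 1.66 > 1.5. The smaller width-to-height ratio is the taller frame.

3:2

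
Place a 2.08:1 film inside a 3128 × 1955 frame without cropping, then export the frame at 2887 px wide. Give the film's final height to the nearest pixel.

At 3128×1955 the film is width-limited, so height = 3128 / 2.080 ≈ 1503.85 px.
Resizing to 2887 px wide multiplies everything by 0.9230: 1503.85 → 1387.98 px.

1388 px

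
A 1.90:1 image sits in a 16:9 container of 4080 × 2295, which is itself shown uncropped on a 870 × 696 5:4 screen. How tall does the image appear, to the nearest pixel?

458 px

First fit — 1.90:1 into 4080×2295 spans the width: 4080.00 × 2147.37.
Second fit — the 16:9 canvas into 870×696 spans the width: 870.00 × 489.38 (×0.2132 from 4080×2295).
The image scales with it: height 2147.37 × 0.2132 ≈ 457.89.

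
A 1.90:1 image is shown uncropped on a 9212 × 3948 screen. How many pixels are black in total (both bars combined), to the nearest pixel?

1.90:1 is narrower than 21×9, so it spans the full height.
That makes the image 7501.2000 px wide (3948 × 1.900).
9212 − 7501.2000 = 1710.8000 px of bars.
That's 1710.8000 × 3948 ≈ 6754238 black pixels.

6754238 pixels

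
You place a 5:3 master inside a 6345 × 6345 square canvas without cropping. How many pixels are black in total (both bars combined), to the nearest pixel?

16103610 pixels

Since 1.667 > 1.000, the master is width-limited.
The master is 6345 × 3/5 ≈ 3807.0000 px tall.
6345 − 3807.0000 = 2538.0000 px of bars.
Across the 6345-px span: 2538.0000 × 6345 ≈ 16103610 px.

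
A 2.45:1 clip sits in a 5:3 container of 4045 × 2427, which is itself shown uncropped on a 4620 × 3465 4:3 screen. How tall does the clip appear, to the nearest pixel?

1886 px

Inside the 4045×2427 canvas the clip is width-limited at 4045.00 × 1651.02.
Second fit — the 5:3 canvas into 4620×3465 spans the width: 4620.00 × 2772.00 (×1.1422 from 4045×2427).
The clip scales with it: height 1651.02 × 1.1422 ≈ 1885.71.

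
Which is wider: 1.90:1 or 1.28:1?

1.9 and 1.28; 1.9 > 1.28.

1.90:1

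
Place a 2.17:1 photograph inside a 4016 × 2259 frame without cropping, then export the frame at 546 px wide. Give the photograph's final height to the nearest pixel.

At 4016×2259 the photograph is width-limited, so height = 4016 / 2.170 ≈ 1850.69 px.
Scaling 4016 → 546 is ×0.1360, so the height becomes 1850.69 × 0.1360 ≈ 251.61 px.

252 px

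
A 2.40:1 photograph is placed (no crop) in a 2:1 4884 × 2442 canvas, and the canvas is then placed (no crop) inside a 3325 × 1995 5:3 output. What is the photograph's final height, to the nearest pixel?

2.40:1 in 4884×2442: fills the width, so the photograph is 4884.00 × 2035.00.
Second fit — the 2:1 canvas into 3325×1995 spans the width: 3325.00 × 1662.50 (×0.6808 from 4884×2442).
So the photograph's height is 2035.00 × 0.6808 ≈ 1385.42.

1385 px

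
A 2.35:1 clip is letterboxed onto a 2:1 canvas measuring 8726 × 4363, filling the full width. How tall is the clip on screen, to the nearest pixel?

3713 px

The clip is 8726 / 2.350 ≈ 3713.19 px tall.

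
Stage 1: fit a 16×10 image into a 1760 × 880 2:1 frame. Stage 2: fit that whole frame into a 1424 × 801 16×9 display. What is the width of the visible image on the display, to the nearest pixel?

First fit — 16×10 into 1760×880 spans the height: 1408.00 × 880.00.
Second fit — the 2:1 canvas into 1424×801 spans the width: 1424.00 × 712.00 (×0.8091 from 1760×880).
The image scales with it: width 1408.00 × 0.8091 ≈ 1139.20.

1139 px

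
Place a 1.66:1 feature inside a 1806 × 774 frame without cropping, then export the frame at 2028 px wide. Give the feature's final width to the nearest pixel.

1443 px

Fitted into 1806×774, the feature spans the height; its width is 774 × 1.660 ≈ 1284.84 px.
The frame scales by 2028/1806 = 1.1229; 1284.84 × 1.1229 ≈ 1442.78 px.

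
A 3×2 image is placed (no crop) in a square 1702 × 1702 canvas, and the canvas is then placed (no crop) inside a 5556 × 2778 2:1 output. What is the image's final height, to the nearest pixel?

3×2 in 1702×1702: fills the width, so the image is 1702.00 × 1134.67.
The square canvas is height-limited in 5556×2778, giving 2778.00 × 2778.00; scale factor 1.6322.
The image scales with it: height 1134.67 × 1.6322 ≈ 1852.00.

1852 px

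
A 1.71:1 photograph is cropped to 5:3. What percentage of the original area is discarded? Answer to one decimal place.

5:3 is narrower than 1.71:1, so the crop keeps the full height and trims the width.
(1.667)/(1.710) ≈ 0.975 of the area survives, leaving 2.53% discarded.

2.5%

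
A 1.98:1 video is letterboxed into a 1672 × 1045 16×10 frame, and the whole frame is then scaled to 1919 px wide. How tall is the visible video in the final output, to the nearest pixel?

969 px

In the 1672×1045 frame the video fills the width: height = 1672 / 1.980 ≈ 844.44 px.
Scaling 1672 → 1919 is ×1.1477, so the height becomes 844.44 × 1.1477 ≈ 969.19 px.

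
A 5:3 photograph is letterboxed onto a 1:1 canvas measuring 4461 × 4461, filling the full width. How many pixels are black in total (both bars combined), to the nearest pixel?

That makes the image 2676.6000 px tall (4461 × 3/5).
4461 − 2676.6000 = 1784.4000 px of bars.
That's 1784.4000 × 4461 ≈ 7960208 black pixels.

7960208 pixels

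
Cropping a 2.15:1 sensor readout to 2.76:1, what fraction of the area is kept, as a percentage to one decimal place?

77.9%

2.76:1 is wider than 2.15:1, so the crop keeps the full width and trims the height.
Fraction kept = (2.150)/(2.760) ≈ 77.90%.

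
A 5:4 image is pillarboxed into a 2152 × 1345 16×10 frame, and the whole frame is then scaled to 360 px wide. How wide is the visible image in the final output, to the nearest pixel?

Fitted into 2152×1345, the image spans the height; its width is 1345 × 5/4 ≈ 1681.25 px.
Scaling 2152 → 360 is ×0.1673, so the width becomes 1681.25 × 0.1673 ≈ 281.25 px.

281 px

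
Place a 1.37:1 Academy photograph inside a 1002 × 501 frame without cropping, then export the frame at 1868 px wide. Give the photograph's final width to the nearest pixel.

In the 1002×501 frame the photograph fills the height: width = 501 × 1.370 ≈ 686.37 px.
Resizing to 1868 px wide multiplies everything by 1.8643: 686.37 → 1279.58 px.

1280 px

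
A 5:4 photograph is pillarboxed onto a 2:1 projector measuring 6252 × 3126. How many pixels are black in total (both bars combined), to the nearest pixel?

7328907 pixels

5:4 (1.250) < 2:1 (2.000), so the photograph fills the height.
That makes the image 3907.5000 px wide (3126 × 5/4).
6252 − 3907.5000 = 2344.5000 px of bars.
That's 2344.5000 × 3126 ≈ 7328907 black pixels.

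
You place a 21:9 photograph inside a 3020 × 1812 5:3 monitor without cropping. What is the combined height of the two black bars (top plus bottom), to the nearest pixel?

21:9 (2.333) > 5:3 (1.667), so the photograph fills the width.
That makes the image 1294.29 px tall (3020 × 9/21).
1812 − 1294.29 = 517.71 px of bars.

518 px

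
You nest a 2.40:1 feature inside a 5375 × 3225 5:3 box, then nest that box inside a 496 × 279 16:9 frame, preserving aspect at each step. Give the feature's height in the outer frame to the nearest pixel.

Inside the 5375×3225 canvas the feature is width-limited at 5375.00 × 2239.58.
Second fit — the 5:3 canvas into 496×279 spans the height: 465.00 × 279.00 (×0.0865 from 5375×3225).
So the feature's height is 2239.58 × 0.0865 ≈ 193.75.

194 px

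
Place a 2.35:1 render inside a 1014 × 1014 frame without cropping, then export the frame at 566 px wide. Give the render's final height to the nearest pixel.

241 px

In the 1014×1014 frame the render fills the width: height = 1014 / 2.350 ≈ 431.49 px.
Scaling 1014 → 566 is ×0.5582, so the height becomes 431.49 × 0.5582 ≈ 240.85 px.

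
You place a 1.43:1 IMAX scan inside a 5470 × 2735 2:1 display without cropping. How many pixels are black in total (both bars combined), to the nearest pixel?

Since 1.430 < 2.000, the scan is height-limited.
That makes the image 3911.0500 px wide (2735 × 1.430).
Black = 5470 − 3911.0500 = 1558.9500 px.
Bar area = 1558.9500 × 2735 ≈ 4263728 px.

4263728 pixels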